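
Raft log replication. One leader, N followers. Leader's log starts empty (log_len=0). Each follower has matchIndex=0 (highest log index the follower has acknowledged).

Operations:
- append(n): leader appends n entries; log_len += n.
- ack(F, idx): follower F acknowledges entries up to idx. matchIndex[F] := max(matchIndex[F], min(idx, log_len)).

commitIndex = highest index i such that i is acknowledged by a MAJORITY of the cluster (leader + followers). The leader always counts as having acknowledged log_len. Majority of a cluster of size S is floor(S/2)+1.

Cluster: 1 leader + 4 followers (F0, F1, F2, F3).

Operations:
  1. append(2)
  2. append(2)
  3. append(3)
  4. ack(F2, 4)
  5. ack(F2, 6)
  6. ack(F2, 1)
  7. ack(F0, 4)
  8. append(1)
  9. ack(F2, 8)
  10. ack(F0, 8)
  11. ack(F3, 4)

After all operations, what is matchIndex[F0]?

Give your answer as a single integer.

Answer: 8

Derivation:
Op 1: append 2 -> log_len=2
Op 2: append 2 -> log_len=4
Op 3: append 3 -> log_len=7
Op 4: F2 acks idx 4 -> match: F0=0 F1=0 F2=4 F3=0; commitIndex=0
Op 5: F2 acks idx 6 -> match: F0=0 F1=0 F2=6 F3=0; commitIndex=0
Op 6: F2 acks idx 1 -> match: F0=0 F1=0 F2=6 F3=0; commitIndex=0
Op 7: F0 acks idx 4 -> match: F0=4 F1=0 F2=6 F3=0; commitIndex=4
Op 8: append 1 -> log_len=8
Op 9: F2 acks idx 8 -> match: F0=4 F1=0 F2=8 F3=0; commitIndex=4
Op 10: F0 acks idx 8 -> match: F0=8 F1=0 F2=8 F3=0; commitIndex=8
Op 11: F3 acks idx 4 -> match: F0=8 F1=0 F2=8 F3=4; commitIndex=8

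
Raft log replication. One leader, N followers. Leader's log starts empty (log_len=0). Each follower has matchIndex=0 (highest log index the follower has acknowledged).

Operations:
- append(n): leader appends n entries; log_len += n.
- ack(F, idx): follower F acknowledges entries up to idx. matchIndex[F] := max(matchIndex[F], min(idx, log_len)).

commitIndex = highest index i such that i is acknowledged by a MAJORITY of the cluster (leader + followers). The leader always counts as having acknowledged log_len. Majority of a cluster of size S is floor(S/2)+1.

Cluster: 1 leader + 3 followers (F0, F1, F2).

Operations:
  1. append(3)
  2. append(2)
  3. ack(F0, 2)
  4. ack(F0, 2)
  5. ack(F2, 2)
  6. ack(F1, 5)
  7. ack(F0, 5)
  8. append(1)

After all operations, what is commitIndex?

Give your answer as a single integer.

Op 1: append 3 -> log_len=3
Op 2: append 2 -> log_len=5
Op 3: F0 acks idx 2 -> match: F0=2 F1=0 F2=0; commitIndex=0
Op 4: F0 acks idx 2 -> match: F0=2 F1=0 F2=0; commitIndex=0
Op 5: F2 acks idx 2 -> match: F0=2 F1=0 F2=2; commitIndex=2
Op 6: F1 acks idx 5 -> match: F0=2 F1=5 F2=2; commitIndex=2
Op 7: F0 acks idx 5 -> match: F0=5 F1=5 F2=2; commitIndex=5
Op 8: append 1 -> log_len=6

Answer: 5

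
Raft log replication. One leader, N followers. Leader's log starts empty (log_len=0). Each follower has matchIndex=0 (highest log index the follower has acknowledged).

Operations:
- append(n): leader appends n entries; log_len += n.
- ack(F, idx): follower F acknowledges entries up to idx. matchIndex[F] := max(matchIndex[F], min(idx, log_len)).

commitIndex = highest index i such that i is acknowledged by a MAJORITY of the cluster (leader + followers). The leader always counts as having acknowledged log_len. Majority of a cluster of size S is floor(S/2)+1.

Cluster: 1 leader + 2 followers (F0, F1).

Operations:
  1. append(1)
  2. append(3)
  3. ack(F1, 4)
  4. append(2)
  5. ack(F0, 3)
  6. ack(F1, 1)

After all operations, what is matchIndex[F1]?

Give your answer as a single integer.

Answer: 4

Derivation:
Op 1: append 1 -> log_len=1
Op 2: append 3 -> log_len=4
Op 3: F1 acks idx 4 -> match: F0=0 F1=4; commitIndex=4
Op 4: append 2 -> log_len=6
Op 5: F0 acks idx 3 -> match: F0=3 F1=4; commitIndex=4
Op 6: F1 acks idx 1 -> match: F0=3 F1=4; commitIndex=4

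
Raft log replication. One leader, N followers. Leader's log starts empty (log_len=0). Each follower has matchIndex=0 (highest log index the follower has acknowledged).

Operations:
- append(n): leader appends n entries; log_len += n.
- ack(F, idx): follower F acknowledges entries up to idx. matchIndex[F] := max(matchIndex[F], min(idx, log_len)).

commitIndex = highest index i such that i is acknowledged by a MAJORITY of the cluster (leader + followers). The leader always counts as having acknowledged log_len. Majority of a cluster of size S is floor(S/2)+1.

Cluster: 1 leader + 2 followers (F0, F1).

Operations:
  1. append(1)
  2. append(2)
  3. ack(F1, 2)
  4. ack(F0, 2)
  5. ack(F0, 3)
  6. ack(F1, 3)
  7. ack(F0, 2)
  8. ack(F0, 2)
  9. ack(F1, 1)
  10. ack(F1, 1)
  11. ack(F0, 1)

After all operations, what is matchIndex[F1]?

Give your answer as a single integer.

Answer: 3

Derivation:
Op 1: append 1 -> log_len=1
Op 2: append 2 -> log_len=3
Op 3: F1 acks idx 2 -> match: F0=0 F1=2; commitIndex=2
Op 4: F0 acks idx 2 -> match: F0=2 F1=2; commitIndex=2
Op 5: F0 acks idx 3 -> match: F0=3 F1=2; commitIndex=3
Op 6: F1 acks idx 3 -> match: F0=3 F1=3; commitIndex=3
Op 7: F0 acks idx 2 -> match: F0=3 F1=3; commitIndex=3
Op 8: F0 acks idx 2 -> match: F0=3 F1=3; commitIndex=3
Op 9: F1 acks idx 1 -> match: F0=3 F1=3; commitIndex=3
Op 10: F1 acks idx 1 -> match: F0=3 F1=3; commitIndex=3
Op 11: F0 acks idx 1 -> match: F0=3 F1=3; commitIndex=3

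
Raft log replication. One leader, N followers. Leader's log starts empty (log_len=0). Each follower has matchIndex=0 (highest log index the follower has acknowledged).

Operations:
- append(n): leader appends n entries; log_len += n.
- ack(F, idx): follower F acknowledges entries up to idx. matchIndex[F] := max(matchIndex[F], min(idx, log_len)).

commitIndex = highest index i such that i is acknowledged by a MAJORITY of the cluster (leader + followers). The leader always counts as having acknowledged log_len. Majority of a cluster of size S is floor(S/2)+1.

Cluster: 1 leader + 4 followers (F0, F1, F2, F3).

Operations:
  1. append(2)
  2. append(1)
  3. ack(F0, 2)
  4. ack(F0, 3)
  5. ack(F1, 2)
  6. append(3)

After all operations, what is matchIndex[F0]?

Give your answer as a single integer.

Answer: 3

Derivation:
Op 1: append 2 -> log_len=2
Op 2: append 1 -> log_len=3
Op 3: F0 acks idx 2 -> match: F0=2 F1=0 F2=0 F3=0; commitIndex=0
Op 4: F0 acks idx 3 -> match: F0=3 F1=0 F2=0 F3=0; commitIndex=0
Op 5: F1 acks idx 2 -> match: F0=3 F1=2 F2=0 F3=0; commitIndex=2
Op 6: append 3 -> log_len=6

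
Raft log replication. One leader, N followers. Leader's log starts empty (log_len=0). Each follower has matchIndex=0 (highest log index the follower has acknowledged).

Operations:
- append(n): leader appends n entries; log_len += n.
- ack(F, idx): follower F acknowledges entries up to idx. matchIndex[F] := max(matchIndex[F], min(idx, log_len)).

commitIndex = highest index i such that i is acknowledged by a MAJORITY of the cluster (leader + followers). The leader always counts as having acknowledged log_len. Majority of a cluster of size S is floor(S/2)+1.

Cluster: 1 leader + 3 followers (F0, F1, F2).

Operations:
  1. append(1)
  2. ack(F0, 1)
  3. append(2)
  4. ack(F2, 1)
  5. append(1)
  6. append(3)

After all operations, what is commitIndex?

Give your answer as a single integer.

Op 1: append 1 -> log_len=1
Op 2: F0 acks idx 1 -> match: F0=1 F1=0 F2=0; commitIndex=0
Op 3: append 2 -> log_len=3
Op 4: F2 acks idx 1 -> match: F0=1 F1=0 F2=1; commitIndex=1
Op 5: append 1 -> log_len=4
Op 6: append 3 -> log_len=7

Answer: 1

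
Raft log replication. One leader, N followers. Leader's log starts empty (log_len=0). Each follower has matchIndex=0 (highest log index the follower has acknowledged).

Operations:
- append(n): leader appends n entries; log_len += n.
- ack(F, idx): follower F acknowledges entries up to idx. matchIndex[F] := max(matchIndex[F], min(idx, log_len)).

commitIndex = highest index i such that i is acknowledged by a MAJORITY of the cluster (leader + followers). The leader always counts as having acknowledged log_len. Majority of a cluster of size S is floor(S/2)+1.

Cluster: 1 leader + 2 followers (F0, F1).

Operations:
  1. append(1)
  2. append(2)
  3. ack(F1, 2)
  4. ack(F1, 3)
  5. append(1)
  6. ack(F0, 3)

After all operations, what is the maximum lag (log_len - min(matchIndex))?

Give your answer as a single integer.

Op 1: append 1 -> log_len=1
Op 2: append 2 -> log_len=3
Op 3: F1 acks idx 2 -> match: F0=0 F1=2; commitIndex=2
Op 4: F1 acks idx 3 -> match: F0=0 F1=3; commitIndex=3
Op 5: append 1 -> log_len=4
Op 6: F0 acks idx 3 -> match: F0=3 F1=3; commitIndex=3

Answer: 1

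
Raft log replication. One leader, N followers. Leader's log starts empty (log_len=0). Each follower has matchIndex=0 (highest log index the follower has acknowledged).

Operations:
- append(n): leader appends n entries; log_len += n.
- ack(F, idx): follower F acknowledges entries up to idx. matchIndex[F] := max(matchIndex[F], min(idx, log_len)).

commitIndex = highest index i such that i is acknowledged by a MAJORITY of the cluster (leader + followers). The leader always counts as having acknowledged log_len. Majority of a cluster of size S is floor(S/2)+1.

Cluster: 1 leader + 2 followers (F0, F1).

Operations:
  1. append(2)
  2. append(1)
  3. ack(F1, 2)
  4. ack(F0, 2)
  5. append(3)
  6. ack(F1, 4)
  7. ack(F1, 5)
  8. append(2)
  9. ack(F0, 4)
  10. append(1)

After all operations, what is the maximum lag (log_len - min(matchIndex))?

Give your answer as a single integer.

Op 1: append 2 -> log_len=2
Op 2: append 1 -> log_len=3
Op 3: F1 acks idx 2 -> match: F0=0 F1=2; commitIndex=2
Op 4: F0 acks idx 2 -> match: F0=2 F1=2; commitIndex=2
Op 5: append 3 -> log_len=6
Op 6: F1 acks idx 4 -> match: F0=2 F1=4; commitIndex=4
Op 7: F1 acks idx 5 -> match: F0=2 F1=5; commitIndex=5
Op 8: append 2 -> log_len=8
Op 9: F0 acks idx 4 -> match: F0=4 F1=5; commitIndex=5
Op 10: append 1 -> log_len=9

Answer: 5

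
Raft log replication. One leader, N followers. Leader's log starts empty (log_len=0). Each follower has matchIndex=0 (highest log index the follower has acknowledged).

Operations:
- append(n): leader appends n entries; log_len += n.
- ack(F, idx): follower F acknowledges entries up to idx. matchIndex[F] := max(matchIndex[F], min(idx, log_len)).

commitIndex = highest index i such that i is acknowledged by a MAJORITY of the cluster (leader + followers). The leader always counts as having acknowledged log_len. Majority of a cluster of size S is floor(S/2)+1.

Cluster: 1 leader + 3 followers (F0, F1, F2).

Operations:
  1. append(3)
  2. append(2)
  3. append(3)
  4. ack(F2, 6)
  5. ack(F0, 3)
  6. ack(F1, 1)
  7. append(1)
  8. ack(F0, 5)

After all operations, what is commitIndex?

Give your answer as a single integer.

Op 1: append 3 -> log_len=3
Op 2: append 2 -> log_len=5
Op 3: append 3 -> log_len=8
Op 4: F2 acks idx 6 -> match: F0=0 F1=0 F2=6; commitIndex=0
Op 5: F0 acks idx 3 -> match: F0=3 F1=0 F2=6; commitIndex=3
Op 6: F1 acks idx 1 -> match: F0=3 F1=1 F2=6; commitIndex=3
Op 7: append 1 -> log_len=9
Op 8: F0 acks idx 5 -> match: F0=5 F1=1 F2=6; commitIndex=5

Answer: 5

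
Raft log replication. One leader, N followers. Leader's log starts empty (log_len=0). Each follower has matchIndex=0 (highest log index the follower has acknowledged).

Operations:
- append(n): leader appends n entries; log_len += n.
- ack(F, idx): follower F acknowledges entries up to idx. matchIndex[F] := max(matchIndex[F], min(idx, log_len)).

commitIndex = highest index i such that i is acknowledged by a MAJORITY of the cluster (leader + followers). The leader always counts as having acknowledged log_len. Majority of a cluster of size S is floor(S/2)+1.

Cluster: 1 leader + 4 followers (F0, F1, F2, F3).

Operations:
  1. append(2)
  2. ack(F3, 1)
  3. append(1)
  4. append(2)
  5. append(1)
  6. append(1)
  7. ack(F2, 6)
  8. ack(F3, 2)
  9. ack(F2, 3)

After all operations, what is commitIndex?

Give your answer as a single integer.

Answer: 2

Derivation:
Op 1: append 2 -> log_len=2
Op 2: F3 acks idx 1 -> match: F0=0 F1=0 F2=0 F3=1; commitIndex=0
Op 3: append 1 -> log_len=3
Op 4: append 2 -> log_len=5
Op 5: append 1 -> log_len=6
Op 6: append 1 -> log_len=7
Op 7: F2 acks idx 6 -> match: F0=0 F1=0 F2=6 F3=1; commitIndex=1
Op 8: F3 acks idx 2 -> match: F0=0 F1=0 F2=6 F3=2; commitIndex=2
Op 9: F2 acks idx 3 -> match: F0=0 F1=0 F2=6 F3=2; commitIndex=2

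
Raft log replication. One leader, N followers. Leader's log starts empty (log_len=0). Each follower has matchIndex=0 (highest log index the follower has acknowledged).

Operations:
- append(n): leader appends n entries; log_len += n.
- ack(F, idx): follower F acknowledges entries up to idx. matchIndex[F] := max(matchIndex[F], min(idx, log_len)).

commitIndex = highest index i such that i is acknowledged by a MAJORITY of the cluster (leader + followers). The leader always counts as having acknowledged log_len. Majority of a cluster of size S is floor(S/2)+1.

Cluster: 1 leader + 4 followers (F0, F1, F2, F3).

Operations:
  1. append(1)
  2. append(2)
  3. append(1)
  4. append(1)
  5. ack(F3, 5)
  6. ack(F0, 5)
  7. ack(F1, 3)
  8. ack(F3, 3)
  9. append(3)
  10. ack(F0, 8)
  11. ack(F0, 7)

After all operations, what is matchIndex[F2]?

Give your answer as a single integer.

Op 1: append 1 -> log_len=1
Op 2: append 2 -> log_len=3
Op 3: append 1 -> log_len=4
Op 4: append 1 -> log_len=5
Op 5: F3 acks idx 5 -> match: F0=0 F1=0 F2=0 F3=5; commitIndex=0
Op 6: F0 acks idx 5 -> match: F0=5 F1=0 F2=0 F3=5; commitIndex=5
Op 7: F1 acks idx 3 -> match: F0=5 F1=3 F2=0 F3=5; commitIndex=5
Op 8: F3 acks idx 3 -> match: F0=5 F1=3 F2=0 F3=5; commitIndex=5
Op 9: append 3 -> log_len=8
Op 10: F0 acks idx 8 -> match: F0=8 F1=3 F2=0 F3=5; commitIndex=5
Op 11: F0 acks idx 7 -> match: F0=8 F1=3 F2=0 F3=5; commitIndex=5

Answer: 0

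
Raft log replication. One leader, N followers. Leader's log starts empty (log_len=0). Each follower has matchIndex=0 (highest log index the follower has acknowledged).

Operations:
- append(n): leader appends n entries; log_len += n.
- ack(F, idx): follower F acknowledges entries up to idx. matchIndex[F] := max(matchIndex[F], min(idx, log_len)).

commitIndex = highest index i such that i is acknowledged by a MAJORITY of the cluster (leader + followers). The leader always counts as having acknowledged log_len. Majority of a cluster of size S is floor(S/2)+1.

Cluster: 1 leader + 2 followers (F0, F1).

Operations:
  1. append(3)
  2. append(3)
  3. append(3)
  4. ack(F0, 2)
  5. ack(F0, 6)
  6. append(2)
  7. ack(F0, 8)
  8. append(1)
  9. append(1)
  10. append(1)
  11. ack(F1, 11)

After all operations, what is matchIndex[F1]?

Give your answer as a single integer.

Answer: 11

Derivation:
Op 1: append 3 -> log_len=3
Op 2: append 3 -> log_len=6
Op 3: append 3 -> log_len=9
Op 4: F0 acks idx 2 -> match: F0=2 F1=0; commitIndex=2
Op 5: F0 acks idx 6 -> match: F0=6 F1=0; commitIndex=6
Op 6: append 2 -> log_len=11
Op 7: F0 acks idx 8 -> match: F0=8 F1=0; commitIndex=8
Op 8: append 1 -> log_len=12
Op 9: append 1 -> log_len=13
Op 10: append 1 -> log_len=14
Op 11: F1 acks idx 11 -> match: F0=8 F1=11; commitIndex=11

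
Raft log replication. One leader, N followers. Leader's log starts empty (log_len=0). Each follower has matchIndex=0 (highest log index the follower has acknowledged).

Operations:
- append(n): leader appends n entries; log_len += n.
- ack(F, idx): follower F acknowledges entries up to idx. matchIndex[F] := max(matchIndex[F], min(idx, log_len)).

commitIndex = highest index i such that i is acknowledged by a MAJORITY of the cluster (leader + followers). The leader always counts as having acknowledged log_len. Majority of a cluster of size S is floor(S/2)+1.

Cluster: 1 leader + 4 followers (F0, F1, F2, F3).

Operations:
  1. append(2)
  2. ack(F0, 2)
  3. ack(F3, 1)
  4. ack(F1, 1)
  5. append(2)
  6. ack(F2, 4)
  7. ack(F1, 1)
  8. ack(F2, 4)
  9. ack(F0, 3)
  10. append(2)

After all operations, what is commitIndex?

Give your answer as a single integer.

Answer: 3

Derivation:
Op 1: append 2 -> log_len=2
Op 2: F0 acks idx 2 -> match: F0=2 F1=0 F2=0 F3=0; commitIndex=0
Op 3: F3 acks idx 1 -> match: F0=2 F1=0 F2=0 F3=1; commitIndex=1
Op 4: F1 acks idx 1 -> match: F0=2 F1=1 F2=0 F3=1; commitIndex=1
Op 5: append 2 -> log_len=4
Op 6: F2 acks idx 4 -> match: F0=2 F1=1 F2=4 F3=1; commitIndex=2
Op 7: F1 acks idx 1 -> match: F0=2 F1=1 F2=4 F3=1; commitIndex=2
Op 8: F2 acks idx 4 -> match: F0=2 F1=1 F2=4 F3=1; commitIndex=2
Op 9: F0 acks idx 3 -> match: F0=3 F1=1 F2=4 F3=1; commitIndex=3
Op 10: append 2 -> log_len=6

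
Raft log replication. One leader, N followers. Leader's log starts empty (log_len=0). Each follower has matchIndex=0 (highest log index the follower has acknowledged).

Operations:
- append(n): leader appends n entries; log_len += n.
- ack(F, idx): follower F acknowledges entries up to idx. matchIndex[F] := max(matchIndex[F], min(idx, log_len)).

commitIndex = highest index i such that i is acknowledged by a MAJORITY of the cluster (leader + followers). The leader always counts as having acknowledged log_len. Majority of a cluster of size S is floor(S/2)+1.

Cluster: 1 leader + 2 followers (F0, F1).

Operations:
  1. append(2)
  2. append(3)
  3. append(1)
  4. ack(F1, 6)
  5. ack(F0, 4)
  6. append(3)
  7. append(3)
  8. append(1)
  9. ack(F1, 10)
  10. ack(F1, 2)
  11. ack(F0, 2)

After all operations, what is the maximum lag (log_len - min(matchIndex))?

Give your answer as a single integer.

Op 1: append 2 -> log_len=2
Op 2: append 3 -> log_len=5
Op 3: append 1 -> log_len=6
Op 4: F1 acks idx 6 -> match: F0=0 F1=6; commitIndex=6
Op 5: F0 acks idx 4 -> match: F0=4 F1=6; commitIndex=6
Op 6: append 3 -> log_len=9
Op 7: append 3 -> log_len=12
Op 8: append 1 -> log_len=13
Op 9: F1 acks idx 10 -> match: F0=4 F1=10; commitIndex=10
Op 10: F1 acks idx 2 -> match: F0=4 F1=10; commitIndex=10
Op 11: F0 acks idx 2 -> match: F0=4 F1=10; commitIndex=10

Answer: 9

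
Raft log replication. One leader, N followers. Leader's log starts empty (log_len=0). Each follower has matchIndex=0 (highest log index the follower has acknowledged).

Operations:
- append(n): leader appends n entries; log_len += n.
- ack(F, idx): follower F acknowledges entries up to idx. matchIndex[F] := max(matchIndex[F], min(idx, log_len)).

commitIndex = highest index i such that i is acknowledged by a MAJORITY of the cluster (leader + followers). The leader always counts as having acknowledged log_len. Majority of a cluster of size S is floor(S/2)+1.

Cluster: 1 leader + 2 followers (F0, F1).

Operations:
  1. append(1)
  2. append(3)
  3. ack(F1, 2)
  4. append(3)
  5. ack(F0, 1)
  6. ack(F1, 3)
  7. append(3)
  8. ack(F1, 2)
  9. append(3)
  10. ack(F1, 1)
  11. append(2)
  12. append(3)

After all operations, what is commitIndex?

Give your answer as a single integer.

Answer: 3

Derivation:
Op 1: append 1 -> log_len=1
Op 2: append 3 -> log_len=4
Op 3: F1 acks idx 2 -> match: F0=0 F1=2; commitIndex=2
Op 4: append 3 -> log_len=7
Op 5: F0 acks idx 1 -> match: F0=1 F1=2; commitIndex=2
Op 6: F1 acks idx 3 -> match: F0=1 F1=3; commitIndex=3
Op 7: append 3 -> log_len=10
Op 8: F1 acks idx 2 -> match: F0=1 F1=3; commitIndex=3
Op 9: append 3 -> log_len=13
Op 10: F1 acks idx 1 -> match: F0=1 F1=3; commitIndex=3
Op 11: append 2 -> log_len=15
Op 12: append 3 -> log_len=18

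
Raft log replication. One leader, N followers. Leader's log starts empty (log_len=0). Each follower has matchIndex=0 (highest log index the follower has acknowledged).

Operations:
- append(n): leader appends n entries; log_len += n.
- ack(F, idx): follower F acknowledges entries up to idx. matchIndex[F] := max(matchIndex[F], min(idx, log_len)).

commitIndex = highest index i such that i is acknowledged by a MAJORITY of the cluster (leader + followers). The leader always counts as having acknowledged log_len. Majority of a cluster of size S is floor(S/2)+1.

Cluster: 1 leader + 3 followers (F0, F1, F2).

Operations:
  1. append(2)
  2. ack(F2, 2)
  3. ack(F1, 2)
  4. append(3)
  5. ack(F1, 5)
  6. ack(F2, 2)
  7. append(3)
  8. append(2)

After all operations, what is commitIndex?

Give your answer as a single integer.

Answer: 2

Derivation:
Op 1: append 2 -> log_len=2
Op 2: F2 acks idx 2 -> match: F0=0 F1=0 F2=2; commitIndex=0
Op 3: F1 acks idx 2 -> match: F0=0 F1=2 F2=2; commitIndex=2
Op 4: append 3 -> log_len=5
Op 5: F1 acks idx 5 -> match: F0=0 F1=5 F2=2; commitIndex=2
Op 6: F2 acks idx 2 -> match: F0=0 F1=5 F2=2; commitIndex=2
Op 7: append 3 -> log_len=8
Op 8: append 2 -> log_len=10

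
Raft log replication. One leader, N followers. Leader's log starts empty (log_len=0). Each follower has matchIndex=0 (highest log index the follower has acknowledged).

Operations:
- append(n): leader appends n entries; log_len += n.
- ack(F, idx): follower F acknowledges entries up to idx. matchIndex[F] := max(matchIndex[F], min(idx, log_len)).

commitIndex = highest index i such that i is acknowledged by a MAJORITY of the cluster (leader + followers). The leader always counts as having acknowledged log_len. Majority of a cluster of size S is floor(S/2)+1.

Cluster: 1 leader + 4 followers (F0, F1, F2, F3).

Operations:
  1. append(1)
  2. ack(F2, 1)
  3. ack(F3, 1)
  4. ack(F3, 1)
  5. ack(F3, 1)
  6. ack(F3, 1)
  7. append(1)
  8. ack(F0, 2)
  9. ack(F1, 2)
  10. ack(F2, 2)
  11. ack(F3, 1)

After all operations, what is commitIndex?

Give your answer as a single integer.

Op 1: append 1 -> log_len=1
Op 2: F2 acks idx 1 -> match: F0=0 F1=0 F2=1 F3=0; commitIndex=0
Op 3: F3 acks idx 1 -> match: F0=0 F1=0 F2=1 F3=1; commitIndex=1
Op 4: F3 acks idx 1 -> match: F0=0 F1=0 F2=1 F3=1; commitIndex=1
Op 5: F3 acks idx 1 -> match: F0=0 F1=0 F2=1 F3=1; commitIndex=1
Op 6: F3 acks idx 1 -> match: F0=0 F1=0 F2=1 F3=1; commitIndex=1
Op 7: append 1 -> log_len=2
Op 8: F0 acks idx 2 -> match: F0=2 F1=0 F2=1 F3=1; commitIndex=1
Op 9: F1 acks idx 2 -> match: F0=2 F1=2 F2=1 F3=1; commitIndex=2
Op 10: F2 acks idx 2 -> match: F0=2 F1=2 F2=2 F3=1; commitIndex=2
Op 11: F3 acks idx 1 -> match: F0=2 F1=2 F2=2 F3=1; commitIndex=2

Answer: 2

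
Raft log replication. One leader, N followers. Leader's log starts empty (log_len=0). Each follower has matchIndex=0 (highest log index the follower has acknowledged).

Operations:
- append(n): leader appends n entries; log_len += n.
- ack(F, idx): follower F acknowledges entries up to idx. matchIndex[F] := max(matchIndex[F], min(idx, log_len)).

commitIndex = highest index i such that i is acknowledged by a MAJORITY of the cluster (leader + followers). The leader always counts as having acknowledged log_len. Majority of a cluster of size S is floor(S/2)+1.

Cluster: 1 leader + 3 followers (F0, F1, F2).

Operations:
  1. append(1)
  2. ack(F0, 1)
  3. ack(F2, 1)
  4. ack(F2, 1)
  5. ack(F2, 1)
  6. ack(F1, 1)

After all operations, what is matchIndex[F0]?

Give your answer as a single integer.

Answer: 1

Derivation:
Op 1: append 1 -> log_len=1
Op 2: F0 acks idx 1 -> match: F0=1 F1=0 F2=0; commitIndex=0
Op 3: F2 acks idx 1 -> match: F0=1 F1=0 F2=1; commitIndex=1
Op 4: F2 acks idx 1 -> match: F0=1 F1=0 F2=1; commitIndex=1
Op 5: F2 acks idx 1 -> match: F0=1 F1=0 F2=1; commitIndex=1
Op 6: F1 acks idx 1 -> match: F0=1 F1=1 F2=1; commitIndex=1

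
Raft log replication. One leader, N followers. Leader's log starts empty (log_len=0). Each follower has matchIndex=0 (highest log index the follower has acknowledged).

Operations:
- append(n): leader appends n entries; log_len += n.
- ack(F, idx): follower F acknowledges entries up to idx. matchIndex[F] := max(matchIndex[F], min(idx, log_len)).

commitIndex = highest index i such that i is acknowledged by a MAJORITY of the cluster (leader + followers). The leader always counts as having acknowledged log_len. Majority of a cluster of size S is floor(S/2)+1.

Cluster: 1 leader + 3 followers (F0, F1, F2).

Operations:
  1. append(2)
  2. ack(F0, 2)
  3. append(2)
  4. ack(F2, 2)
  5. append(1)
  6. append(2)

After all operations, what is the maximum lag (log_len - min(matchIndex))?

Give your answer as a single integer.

Answer: 7

Derivation:
Op 1: append 2 -> log_len=2
Op 2: F0 acks idx 2 -> match: F0=2 F1=0 F2=0; commitIndex=0
Op 3: append 2 -> log_len=4
Op 4: F2 acks idx 2 -> match: F0=2 F1=0 F2=2; commitIndex=2
Op 5: append 1 -> log_len=5
Op 6: append 2 -> log_len=7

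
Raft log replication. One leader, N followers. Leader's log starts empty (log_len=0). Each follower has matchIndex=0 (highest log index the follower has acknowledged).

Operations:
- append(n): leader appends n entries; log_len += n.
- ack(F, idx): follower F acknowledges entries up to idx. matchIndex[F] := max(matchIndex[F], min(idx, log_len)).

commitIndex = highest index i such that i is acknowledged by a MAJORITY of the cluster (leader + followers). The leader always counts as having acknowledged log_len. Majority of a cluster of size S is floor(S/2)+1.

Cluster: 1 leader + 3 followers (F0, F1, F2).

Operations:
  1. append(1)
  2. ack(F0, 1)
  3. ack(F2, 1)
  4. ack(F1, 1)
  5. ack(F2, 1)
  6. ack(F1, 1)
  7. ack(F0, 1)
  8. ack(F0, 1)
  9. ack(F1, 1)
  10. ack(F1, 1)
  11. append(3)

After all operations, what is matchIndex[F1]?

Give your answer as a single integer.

Op 1: append 1 -> log_len=1
Op 2: F0 acks idx 1 -> match: F0=1 F1=0 F2=0; commitIndex=0
Op 3: F2 acks idx 1 -> match: F0=1 F1=0 F2=1; commitIndex=1
Op 4: F1 acks idx 1 -> match: F0=1 F1=1 F2=1; commitIndex=1
Op 5: F2 acks idx 1 -> match: F0=1 F1=1 F2=1; commitIndex=1
Op 6: F1 acks idx 1 -> match: F0=1 F1=1 F2=1; commitIndex=1
Op 7: F0 acks idx 1 -> match: F0=1 F1=1 F2=1; commitIndex=1
Op 8: F0 acks idx 1 -> match: F0=1 F1=1 F2=1; commitIndex=1
Op 9: F1 acks idx 1 -> match: F0=1 F1=1 F2=1; commitIndex=1
Op 10: F1 acks idx 1 -> match: F0=1 F1=1 F2=1; commitIndex=1
Op 11: append 3 -> log_len=4

Answer: 1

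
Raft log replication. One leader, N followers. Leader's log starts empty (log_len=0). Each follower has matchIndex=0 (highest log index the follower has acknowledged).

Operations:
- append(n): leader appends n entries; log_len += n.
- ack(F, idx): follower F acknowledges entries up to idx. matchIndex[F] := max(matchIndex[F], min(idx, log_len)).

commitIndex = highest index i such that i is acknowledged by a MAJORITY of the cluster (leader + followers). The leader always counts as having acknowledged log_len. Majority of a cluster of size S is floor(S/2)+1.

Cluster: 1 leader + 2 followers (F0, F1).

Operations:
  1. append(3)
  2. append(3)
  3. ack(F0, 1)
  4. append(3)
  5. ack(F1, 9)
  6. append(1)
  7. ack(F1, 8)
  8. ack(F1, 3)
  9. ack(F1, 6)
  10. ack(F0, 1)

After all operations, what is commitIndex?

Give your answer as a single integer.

Op 1: append 3 -> log_len=3
Op 2: append 3 -> log_len=6
Op 3: F0 acks idx 1 -> match: F0=1 F1=0; commitIndex=1
Op 4: append 3 -> log_len=9
Op 5: F1 acks idx 9 -> match: F0=1 F1=9; commitIndex=9
Op 6: append 1 -> log_len=10
Op 7: F1 acks idx 8 -> match: F0=1 F1=9; commitIndex=9
Op 8: F1 acks idx 3 -> match: F0=1 F1=9; commitIndex=9
Op 9: F1 acks idx 6 -> match: F0=1 F1=9; commitIndex=9
Op 10: F0 acks idx 1 -> match: F0=1 F1=9; commitIndex=9

Answer: 9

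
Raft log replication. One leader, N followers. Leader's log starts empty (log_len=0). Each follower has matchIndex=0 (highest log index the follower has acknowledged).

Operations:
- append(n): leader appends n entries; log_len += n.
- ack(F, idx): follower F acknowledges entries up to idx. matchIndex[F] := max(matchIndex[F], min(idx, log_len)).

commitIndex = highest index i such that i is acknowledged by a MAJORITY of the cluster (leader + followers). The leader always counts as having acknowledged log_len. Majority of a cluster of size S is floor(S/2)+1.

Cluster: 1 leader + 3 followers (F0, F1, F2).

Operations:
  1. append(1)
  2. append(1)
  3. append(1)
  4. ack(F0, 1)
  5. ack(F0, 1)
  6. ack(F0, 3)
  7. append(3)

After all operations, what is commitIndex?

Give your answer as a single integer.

Op 1: append 1 -> log_len=1
Op 2: append 1 -> log_len=2
Op 3: append 1 -> log_len=3
Op 4: F0 acks idx 1 -> match: F0=1 F1=0 F2=0; commitIndex=0
Op 5: F0 acks idx 1 -> match: F0=1 F1=0 F2=0; commitIndex=0
Op 6: F0 acks idx 3 -> match: F0=3 F1=0 F2=0; commitIndex=0
Op 7: append 3 -> log_len=6

Answer: 0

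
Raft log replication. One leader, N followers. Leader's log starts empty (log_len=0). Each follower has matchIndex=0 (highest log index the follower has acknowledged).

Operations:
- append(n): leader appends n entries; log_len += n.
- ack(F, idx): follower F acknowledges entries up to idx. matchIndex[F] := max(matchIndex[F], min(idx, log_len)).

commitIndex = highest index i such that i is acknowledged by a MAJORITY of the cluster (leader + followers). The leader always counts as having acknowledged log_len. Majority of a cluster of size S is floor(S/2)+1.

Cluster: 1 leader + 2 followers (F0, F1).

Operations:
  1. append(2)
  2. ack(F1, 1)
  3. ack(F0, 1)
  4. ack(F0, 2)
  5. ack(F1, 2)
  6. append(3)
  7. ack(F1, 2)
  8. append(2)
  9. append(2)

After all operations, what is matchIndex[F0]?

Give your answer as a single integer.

Answer: 2

Derivation:
Op 1: append 2 -> log_len=2
Op 2: F1 acks idx 1 -> match: F0=0 F1=1; commitIndex=1
Op 3: F0 acks idx 1 -> match: F0=1 F1=1; commitIndex=1
Op 4: F0 acks idx 2 -> match: F0=2 F1=1; commitIndex=2
Op 5: F1 acks idx 2 -> match: F0=2 F1=2; commitIndex=2
Op 6: append 3 -> log_len=5
Op 7: F1 acks idx 2 -> match: F0=2 F1=2; commitIndex=2
Op 8: append 2 -> log_len=7
Op 9: append 2 -> log_len=9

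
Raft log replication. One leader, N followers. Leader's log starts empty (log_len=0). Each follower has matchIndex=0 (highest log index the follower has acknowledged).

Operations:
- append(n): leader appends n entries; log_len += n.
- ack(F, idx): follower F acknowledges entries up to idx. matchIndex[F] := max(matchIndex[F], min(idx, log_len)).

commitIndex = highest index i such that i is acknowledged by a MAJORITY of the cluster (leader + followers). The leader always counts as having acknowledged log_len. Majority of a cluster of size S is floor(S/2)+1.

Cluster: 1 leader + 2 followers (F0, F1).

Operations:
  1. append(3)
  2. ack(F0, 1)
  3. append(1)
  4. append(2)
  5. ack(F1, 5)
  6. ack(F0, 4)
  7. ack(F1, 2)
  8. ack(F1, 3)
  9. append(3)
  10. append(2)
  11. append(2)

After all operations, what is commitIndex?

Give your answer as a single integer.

Answer: 5

Derivation:
Op 1: append 3 -> log_len=3
Op 2: F0 acks idx 1 -> match: F0=1 F1=0; commitIndex=1
Op 3: append 1 -> log_len=4
Op 4: append 2 -> log_len=6
Op 5: F1 acks idx 5 -> match: F0=1 F1=5; commitIndex=5
Op 6: F0 acks idx 4 -> match: F0=4 F1=5; commitIndex=5
Op 7: F1 acks idx 2 -> match: F0=4 F1=5; commitIndex=5
Op 8: F1 acks idx 3 -> match: F0=4 F1=5; commitIndex=5
Op 9: append 3 -> log_len=9
Op 10: append 2 -> log_len=11
Op 11: append 2 -> log_len=13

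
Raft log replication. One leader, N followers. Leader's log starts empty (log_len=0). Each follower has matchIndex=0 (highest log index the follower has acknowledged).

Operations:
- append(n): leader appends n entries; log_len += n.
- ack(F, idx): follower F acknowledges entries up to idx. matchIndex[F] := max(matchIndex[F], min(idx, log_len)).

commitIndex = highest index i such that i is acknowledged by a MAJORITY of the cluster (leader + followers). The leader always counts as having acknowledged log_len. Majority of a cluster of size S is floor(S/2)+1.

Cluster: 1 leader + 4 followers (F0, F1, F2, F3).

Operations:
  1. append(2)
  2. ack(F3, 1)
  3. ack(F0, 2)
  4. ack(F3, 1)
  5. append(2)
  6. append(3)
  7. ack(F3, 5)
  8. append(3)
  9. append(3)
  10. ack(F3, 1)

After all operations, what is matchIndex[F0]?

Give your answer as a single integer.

Answer: 2

Derivation:
Op 1: append 2 -> log_len=2
Op 2: F3 acks idx 1 -> match: F0=0 F1=0 F2=0 F3=1; commitIndex=0
Op 3: F0 acks idx 2 -> match: F0=2 F1=0 F2=0 F3=1; commitIndex=1
Op 4: F3 acks idx 1 -> match: F0=2 F1=0 F2=0 F3=1; commitIndex=1
Op 5: append 2 -> log_len=4
Op 6: append 3 -> log_len=7
Op 7: F3 acks idx 5 -> match: F0=2 F1=0 F2=0 F3=5; commitIndex=2
Op 8: append 3 -> log_len=10
Op 9: append 3 -> log_len=13
Op 10: F3 acks idx 1 -> match: F0=2 F1=0 F2=0 F3=5; commitIndex=2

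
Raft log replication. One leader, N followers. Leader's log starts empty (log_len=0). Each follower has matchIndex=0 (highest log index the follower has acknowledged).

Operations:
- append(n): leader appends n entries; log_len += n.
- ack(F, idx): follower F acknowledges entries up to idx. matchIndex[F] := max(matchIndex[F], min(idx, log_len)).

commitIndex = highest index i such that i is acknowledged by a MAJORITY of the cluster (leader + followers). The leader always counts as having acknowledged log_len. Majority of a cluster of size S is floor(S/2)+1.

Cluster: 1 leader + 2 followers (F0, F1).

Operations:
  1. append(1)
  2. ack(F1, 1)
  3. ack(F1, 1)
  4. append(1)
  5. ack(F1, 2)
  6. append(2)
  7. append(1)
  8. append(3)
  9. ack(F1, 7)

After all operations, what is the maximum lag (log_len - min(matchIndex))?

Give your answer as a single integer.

Op 1: append 1 -> log_len=1
Op 2: F1 acks idx 1 -> match: F0=0 F1=1; commitIndex=1
Op 3: F1 acks idx 1 -> match: F0=0 F1=1; commitIndex=1
Op 4: append 1 -> log_len=2
Op 5: F1 acks idx 2 -> match: F0=0 F1=2; commitIndex=2
Op 6: append 2 -> log_len=4
Op 7: append 1 -> log_len=5
Op 8: append 3 -> log_len=8
Op 9: F1 acks idx 7 -> match: F0=0 F1=7; commitIndex=7

Answer: 8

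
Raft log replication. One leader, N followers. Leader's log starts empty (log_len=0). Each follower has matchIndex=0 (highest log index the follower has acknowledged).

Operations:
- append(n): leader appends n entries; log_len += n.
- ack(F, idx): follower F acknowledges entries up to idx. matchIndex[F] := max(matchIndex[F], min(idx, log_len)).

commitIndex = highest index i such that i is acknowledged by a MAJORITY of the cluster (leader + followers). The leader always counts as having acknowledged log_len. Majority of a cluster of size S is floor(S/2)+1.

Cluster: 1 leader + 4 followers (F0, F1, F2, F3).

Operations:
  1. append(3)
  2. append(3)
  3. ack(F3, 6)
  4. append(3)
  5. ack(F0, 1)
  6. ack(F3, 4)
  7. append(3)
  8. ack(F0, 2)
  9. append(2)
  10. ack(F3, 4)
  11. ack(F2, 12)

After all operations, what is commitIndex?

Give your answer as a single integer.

Op 1: append 3 -> log_len=3
Op 2: append 3 -> log_len=6
Op 3: F3 acks idx 6 -> match: F0=0 F1=0 F2=0 F3=6; commitIndex=0
Op 4: append 3 -> log_len=9
Op 5: F0 acks idx 1 -> match: F0=1 F1=0 F2=0 F3=6; commitIndex=1
Op 6: F3 acks idx 4 -> match: F0=1 F1=0 F2=0 F3=6; commitIndex=1
Op 7: append 3 -> log_len=12
Op 8: F0 acks idx 2 -> match: F0=2 F1=0 F2=0 F3=6; commitIndex=2
Op 9: append 2 -> log_len=14
Op 10: F3 acks idx 4 -> match: F0=2 F1=0 F2=0 F3=6; commitIndex=2
Op 11: F2 acks idx 12 -> match: F0=2 F1=0 F2=12 F3=6; commitIndex=6

Answer: 6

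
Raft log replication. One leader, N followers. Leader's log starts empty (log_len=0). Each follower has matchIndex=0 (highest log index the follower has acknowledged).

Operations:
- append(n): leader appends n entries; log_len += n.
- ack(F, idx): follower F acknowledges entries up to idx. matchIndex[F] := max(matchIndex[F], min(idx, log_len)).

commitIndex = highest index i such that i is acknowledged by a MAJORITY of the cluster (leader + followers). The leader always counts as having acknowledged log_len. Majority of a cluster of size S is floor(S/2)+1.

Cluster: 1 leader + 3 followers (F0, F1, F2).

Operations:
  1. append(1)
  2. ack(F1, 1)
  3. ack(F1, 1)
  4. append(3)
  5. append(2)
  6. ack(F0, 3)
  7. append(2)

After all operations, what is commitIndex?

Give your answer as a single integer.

Answer: 1

Derivation:
Op 1: append 1 -> log_len=1
Op 2: F1 acks idx 1 -> match: F0=0 F1=1 F2=0; commitIndex=0
Op 3: F1 acks idx 1 -> match: F0=0 F1=1 F2=0; commitIndex=0
Op 4: append 3 -> log_len=4
Op 5: append 2 -> log_len=6
Op 6: F0 acks idx 3 -> match: F0=3 F1=1 F2=0; commitIndex=1
Op 7: append 2 -> log_len=8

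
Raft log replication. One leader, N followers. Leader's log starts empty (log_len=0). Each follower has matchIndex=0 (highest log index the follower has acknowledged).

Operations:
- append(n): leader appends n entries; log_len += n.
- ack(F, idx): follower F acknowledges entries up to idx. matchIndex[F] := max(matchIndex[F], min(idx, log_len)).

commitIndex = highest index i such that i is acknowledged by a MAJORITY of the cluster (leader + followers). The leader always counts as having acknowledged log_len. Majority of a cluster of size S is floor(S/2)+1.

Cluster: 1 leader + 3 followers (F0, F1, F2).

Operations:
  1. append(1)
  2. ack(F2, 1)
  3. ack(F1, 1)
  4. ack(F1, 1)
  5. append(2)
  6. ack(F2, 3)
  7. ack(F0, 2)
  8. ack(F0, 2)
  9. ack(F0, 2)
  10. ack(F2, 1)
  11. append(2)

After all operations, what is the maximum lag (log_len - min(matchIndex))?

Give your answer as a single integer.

Op 1: append 1 -> log_len=1
Op 2: F2 acks idx 1 -> match: F0=0 F1=0 F2=1; commitIndex=0
Op 3: F1 acks idx 1 -> match: F0=0 F1=1 F2=1; commitIndex=1
Op 4: F1 acks idx 1 -> match: F0=0 F1=1 F2=1; commitIndex=1
Op 5: append 2 -> log_len=3
Op 6: F2 acks idx 3 -> match: F0=0 F1=1 F2=3; commitIndex=1
Op 7: F0 acks idx 2 -> match: F0=2 F1=1 F2=3; commitIndex=2
Op 8: F0 acks idx 2 -> match: F0=2 F1=1 F2=3; commitIndex=2
Op 9: F0 acks idx 2 -> match: F0=2 F1=1 F2=3; commitIndex=2
Op 10: F2 acks idx 1 -> match: F0=2 F1=1 F2=3; commitIndex=2
Op 11: append 2 -> log_len=5

Answer: 4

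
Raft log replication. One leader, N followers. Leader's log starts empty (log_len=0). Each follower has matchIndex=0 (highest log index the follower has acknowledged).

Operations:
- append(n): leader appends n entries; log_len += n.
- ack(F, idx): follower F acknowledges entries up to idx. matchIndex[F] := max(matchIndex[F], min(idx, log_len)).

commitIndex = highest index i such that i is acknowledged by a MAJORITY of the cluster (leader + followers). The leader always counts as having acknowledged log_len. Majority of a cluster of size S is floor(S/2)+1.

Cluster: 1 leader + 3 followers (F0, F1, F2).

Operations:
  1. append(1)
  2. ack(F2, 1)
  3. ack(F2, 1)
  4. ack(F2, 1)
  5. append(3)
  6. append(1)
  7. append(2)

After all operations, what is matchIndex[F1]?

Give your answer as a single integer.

Op 1: append 1 -> log_len=1
Op 2: F2 acks idx 1 -> match: F0=0 F1=0 F2=1; commitIndex=0
Op 3: F2 acks idx 1 -> match: F0=0 F1=0 F2=1; commitIndex=0
Op 4: F2 acks idx 1 -> match: F0=0 F1=0 F2=1; commitIndex=0
Op 5: append 3 -> log_len=4
Op 6: append 1 -> log_len=5
Op 7: append 2 -> log_len=7

Answer: 0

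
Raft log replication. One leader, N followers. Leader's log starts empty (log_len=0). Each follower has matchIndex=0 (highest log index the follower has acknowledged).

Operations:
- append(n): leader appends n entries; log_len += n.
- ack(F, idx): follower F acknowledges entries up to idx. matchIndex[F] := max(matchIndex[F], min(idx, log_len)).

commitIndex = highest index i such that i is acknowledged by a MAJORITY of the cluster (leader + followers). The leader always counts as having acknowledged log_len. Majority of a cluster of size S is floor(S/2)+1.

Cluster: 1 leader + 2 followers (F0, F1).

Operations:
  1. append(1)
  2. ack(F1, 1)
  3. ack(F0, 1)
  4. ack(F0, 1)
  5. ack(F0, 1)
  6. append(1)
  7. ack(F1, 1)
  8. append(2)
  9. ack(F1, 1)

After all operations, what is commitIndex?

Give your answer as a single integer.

Answer: 1

Derivation:
Op 1: append 1 -> log_len=1
Op 2: F1 acks idx 1 -> match: F0=0 F1=1; commitIndex=1
Op 3: F0 acks idx 1 -> match: F0=1 F1=1; commitIndex=1
Op 4: F0 acks idx 1 -> match: F0=1 F1=1; commitIndex=1
Op 5: F0 acks idx 1 -> match: F0=1 F1=1; commitIndex=1
Op 6: append 1 -> log_len=2
Op 7: F1 acks idx 1 -> match: F0=1 F1=1; commitIndex=1
Op 8: append 2 -> log_len=4
Op 9: F1 acks idx 1 -> match: F0=1 F1=1; commitIndex=1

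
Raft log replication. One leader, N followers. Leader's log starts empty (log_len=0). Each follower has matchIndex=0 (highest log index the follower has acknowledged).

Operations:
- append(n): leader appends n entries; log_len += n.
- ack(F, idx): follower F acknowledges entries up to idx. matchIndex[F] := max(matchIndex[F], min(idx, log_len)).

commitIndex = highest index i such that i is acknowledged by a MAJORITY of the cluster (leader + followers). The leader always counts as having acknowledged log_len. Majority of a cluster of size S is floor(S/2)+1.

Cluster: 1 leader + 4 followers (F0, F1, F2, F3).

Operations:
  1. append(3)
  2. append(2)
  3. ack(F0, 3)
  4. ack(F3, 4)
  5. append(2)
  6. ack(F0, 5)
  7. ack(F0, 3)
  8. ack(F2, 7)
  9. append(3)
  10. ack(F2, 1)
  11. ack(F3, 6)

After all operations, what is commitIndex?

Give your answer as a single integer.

Op 1: append 3 -> log_len=3
Op 2: append 2 -> log_len=5
Op 3: F0 acks idx 3 -> match: F0=3 F1=0 F2=0 F3=0; commitIndex=0
Op 4: F3 acks idx 4 -> match: F0=3 F1=0 F2=0 F3=4; commitIndex=3
Op 5: append 2 -> log_len=7
Op 6: F0 acks idx 5 -> match: F0=5 F1=0 F2=0 F3=4; commitIndex=4
Op 7: F0 acks idx 3 -> match: F0=5 F1=0 F2=0 F3=4; commitIndex=4
Op 8: F2 acks idx 7 -> match: F0=5 F1=0 F2=7 F3=4; commitIndex=5
Op 9: append 3 -> log_len=10
Op 10: F2 acks idx 1 -> match: F0=5 F1=0 F2=7 F3=4; commitIndex=5
Op 11: F3 acks idx 6 -> match: F0=5 F1=0 F2=7 F3=6; commitIndex=6

Answer: 6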